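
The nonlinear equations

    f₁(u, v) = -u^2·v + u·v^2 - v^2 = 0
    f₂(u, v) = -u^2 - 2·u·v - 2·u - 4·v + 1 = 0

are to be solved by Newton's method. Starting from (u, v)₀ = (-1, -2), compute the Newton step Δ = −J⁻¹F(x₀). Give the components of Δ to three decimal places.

(-1.071, 0.857)

At (-1, -2): F = (-6.000, 6.000).
Jacobian J = [[-2·u·v + v^2, -u^2 + 2·u·v - 2·v], [-2·u - 2·v - 2, -2·u - 4]].
At the point, J = [[0.000, 7.000], [4.000, -2.000]] (det J = -28.000).
Solving J·Δ = −F gives Δ = (-1.071, 0.857).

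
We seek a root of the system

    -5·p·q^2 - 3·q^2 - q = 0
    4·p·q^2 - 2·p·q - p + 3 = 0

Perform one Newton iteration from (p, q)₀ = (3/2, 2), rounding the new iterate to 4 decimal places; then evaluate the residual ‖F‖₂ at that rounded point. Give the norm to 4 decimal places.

At (3/2, 2): F = (-44.0000, 19.5000).
Jacobian J = [[-5·q^2, -10·p·q - 6·q - 1], [4·q^2 - 2·q - 1, 8·p·q - 2·p]].
At the point, J = [[-20.0000, -43.0000], [11.0000, 21.0000]] (det J = 53.0000).
Solving J·Δ = −F gives Δ = (1.6132, -1.7736).
Then the next iterate is (p, q)₁ = (3.1132, 0.2264).
Re-evaluating at (3.1132, 0.2264): F = (-1.178037, -0.884564), so ‖F‖₂ = 1.4732.

1.4732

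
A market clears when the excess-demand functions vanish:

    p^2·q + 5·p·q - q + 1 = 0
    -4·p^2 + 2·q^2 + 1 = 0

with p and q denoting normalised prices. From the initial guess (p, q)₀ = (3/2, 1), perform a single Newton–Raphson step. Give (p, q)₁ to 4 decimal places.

(0.8321, 0.4964)

At (3/2, 1): F = (9.7500, -6.0000).
Jacobian J = [[2·p·q + 5·q, p^2 + 5·p - 1], [-8·p, 4·q]].
At the point, J = [[8.0000, 8.7500], [-12.0000, 4.0000]] (det J = 137.0000).
Solving J·Δ = −F gives Δ = (-0.6679, -0.5036).
Then the next iterate is (p, q)₁ = (0.8321, 0.4964).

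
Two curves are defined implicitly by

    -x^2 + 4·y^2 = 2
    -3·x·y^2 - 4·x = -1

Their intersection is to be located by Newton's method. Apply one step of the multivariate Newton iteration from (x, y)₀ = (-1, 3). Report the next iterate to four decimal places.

At (-1, 3): F = (33.0000, 32.0000).
Jacobian J = [[-2·x, 8·y], [-3·y^2 - 4, -6·x·y]].
At the point, J = [[2.0000, 24.0000], [-31.0000, 18.0000]] (det J = 780.0000).
Solving J·Δ = −F gives Δ = (0.2231, -1.3936).
Then the next iterate is (x, y)₁ = (-0.7769, 1.6064).

(-0.7769, 1.6064)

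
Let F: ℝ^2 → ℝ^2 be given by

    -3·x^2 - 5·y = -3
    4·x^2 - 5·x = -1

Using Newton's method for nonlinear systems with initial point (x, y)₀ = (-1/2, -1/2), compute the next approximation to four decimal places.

At (-1/2, -1/2): F = (4.7500, 4.5000).
Jacobian J = [[-6·x, -5], [8·x - 5, 0]].
At the point, J = [[3.0000, -5.0000], [-9.0000, 0.0000]] (det J = -45.0000).
Solving J·Δ = −F gives Δ = (0.5000, 1.2500).
Then the next iterate is (x, y)₁ = (0.0000, 0.7500).

(0.0000, 0.7500)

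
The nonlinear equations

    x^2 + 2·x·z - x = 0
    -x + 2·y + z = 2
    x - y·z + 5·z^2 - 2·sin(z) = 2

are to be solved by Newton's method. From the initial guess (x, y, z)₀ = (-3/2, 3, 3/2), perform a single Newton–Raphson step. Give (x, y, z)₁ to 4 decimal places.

At (-3/2, 3, 3/2): F = (-0.7500, 7.0000, 1.255010).
Jacobian J = [[2·x + 2·z - 1, 0, 2·x], [-1, 2, 1], [1, -z, -y + 10·z - 2·cos(z)]].
At the point, J = [[-1.0000, 0.0000, -3.0000], [-1.0000, 2.0000, 1.0000], [1.0000, -1.5000, 11.858526]] (det J = -23.717051).
Solving J·Δ = −F gives Δ = (0.8482, -2.8095, -0.5327).
Then the next iterate is (x, y, z)₁ = (-0.6518, 0.1905, 0.9673).

(-0.6518, 0.1905, 0.9673)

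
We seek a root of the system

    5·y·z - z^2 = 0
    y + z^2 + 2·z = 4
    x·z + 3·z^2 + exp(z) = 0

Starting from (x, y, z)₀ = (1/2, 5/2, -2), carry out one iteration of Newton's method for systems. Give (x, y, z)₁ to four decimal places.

(77.5027, -21.1429, -14.5714)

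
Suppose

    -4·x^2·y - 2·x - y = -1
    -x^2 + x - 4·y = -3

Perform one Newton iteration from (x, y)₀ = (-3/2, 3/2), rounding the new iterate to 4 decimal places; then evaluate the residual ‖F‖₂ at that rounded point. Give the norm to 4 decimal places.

35.8221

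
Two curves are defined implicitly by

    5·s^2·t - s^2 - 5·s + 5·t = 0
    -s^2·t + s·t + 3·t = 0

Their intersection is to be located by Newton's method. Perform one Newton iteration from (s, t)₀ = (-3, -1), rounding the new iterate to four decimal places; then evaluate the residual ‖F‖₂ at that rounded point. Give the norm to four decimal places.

At (-3, -1): F = (-44.0000, 9.0000).
Jacobian J = [[10·s·t - 2·s - 5, 5·s^2 + 5], [-2·s·t + t, -s^2 + s + 3]].
At the point, J = [[31.0000, 50.0000], [-7.0000, -9.0000]] (det J = 71.0000).
Solving J·Δ = −F gives Δ = (0.7606, 0.4085).
Then the next iterate is (s, t)₁ = (-2.2394, -0.5915).
Re-evaluating at (-2.2394, -0.5915): F = (-11.607016, 2.516426), so ‖F‖₂ = 11.8767.

11.8767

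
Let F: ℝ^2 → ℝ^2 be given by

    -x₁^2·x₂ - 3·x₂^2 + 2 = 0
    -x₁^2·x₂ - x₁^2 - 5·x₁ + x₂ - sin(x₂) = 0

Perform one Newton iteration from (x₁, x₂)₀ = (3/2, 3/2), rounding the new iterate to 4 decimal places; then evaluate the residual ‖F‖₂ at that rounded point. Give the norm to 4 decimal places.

3.8318

At (3/2, 3/2): F = (-8.1250, -12.622495).
Jacobian J = [[-2·x₁·x₂, -x₁^2 - 6·x₂], [-2·x₁·x₂ - 2·x₁ - 5, -x₁^2 - cos(x₂) + 1]].
At the point, J = [[-4.5000, -11.2500], [-12.5000, -1.320737]] (det J = -134.681683).
Solving J·Δ = −F gives Δ = (-0.9747, -0.3323).
Then the next iterate is (x₁, x₂)₁ = (0.5253, 1.1677).
Re-evaluating at (0.5253, 1.1677): F = (-2.412785, -2.976806), so ‖F‖₂ = 3.8318.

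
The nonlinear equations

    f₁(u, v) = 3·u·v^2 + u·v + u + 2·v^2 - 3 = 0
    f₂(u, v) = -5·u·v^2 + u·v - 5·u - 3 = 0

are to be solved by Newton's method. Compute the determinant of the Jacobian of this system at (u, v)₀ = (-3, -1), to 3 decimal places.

22.000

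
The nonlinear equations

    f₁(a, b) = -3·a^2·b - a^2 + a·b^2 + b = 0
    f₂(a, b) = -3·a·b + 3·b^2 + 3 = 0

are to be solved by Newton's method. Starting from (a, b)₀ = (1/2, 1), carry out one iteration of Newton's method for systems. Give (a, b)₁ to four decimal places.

At (1/2, 1): F = (0.5000, 4.5000).
Jacobian J = [[-6·a·b - 2·a + b^2, -3·a^2 + 2·a·b + 1], [-3·b, -3·a + 6·b]].
At the point, J = [[-3.0000, 1.2500], [-3.0000, 4.5000]] (det J = -9.7500).
Solving J·Δ = −F gives Δ = (-0.3462, -1.2308).
Then the next iterate is (a, b)₁ = (0.1538, -0.2308).

(0.1538, -0.2308)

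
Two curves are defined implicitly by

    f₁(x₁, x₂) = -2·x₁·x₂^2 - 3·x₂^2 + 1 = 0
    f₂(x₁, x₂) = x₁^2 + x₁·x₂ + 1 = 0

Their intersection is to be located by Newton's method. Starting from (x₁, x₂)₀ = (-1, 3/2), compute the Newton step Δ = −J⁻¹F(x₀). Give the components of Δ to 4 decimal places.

(-0.9167, 0.9583)

At (-1, 3/2): F = (-1.2500, 0.5000).
Jacobian J = [[-2·x₂^2, -4·x₁·x₂ - 6·x₂], [2·x₁ + x₂, x₁]].
At the point, J = [[-4.5000, -3.0000], [-0.5000, -1.0000]] (det J = 3.0000).
Solving J·Δ = −F gives Δ = (-0.9167, 0.9583).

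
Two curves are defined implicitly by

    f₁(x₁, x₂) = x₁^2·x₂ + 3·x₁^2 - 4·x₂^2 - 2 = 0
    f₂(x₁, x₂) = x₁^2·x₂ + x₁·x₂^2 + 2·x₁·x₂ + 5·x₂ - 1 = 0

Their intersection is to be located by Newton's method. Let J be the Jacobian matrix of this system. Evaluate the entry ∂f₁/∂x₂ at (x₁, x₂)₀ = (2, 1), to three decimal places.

-4.000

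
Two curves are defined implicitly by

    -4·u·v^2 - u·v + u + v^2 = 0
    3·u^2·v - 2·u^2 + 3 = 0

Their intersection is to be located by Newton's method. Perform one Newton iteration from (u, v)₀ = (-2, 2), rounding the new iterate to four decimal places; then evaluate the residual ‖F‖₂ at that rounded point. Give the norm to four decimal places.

12.7781

At (-2, 2): F = (38.0000, 19.0000).
Jacobian J = [[-4·v^2 - v + 1, -8·u·v - u + 2·v], [6·u·v - 4·u, 3·u^2]].
At the point, J = [[-17.0000, 38.0000], [-16.0000, 12.0000]] (det J = 404.0000).
Solving J·Δ = −F gives Δ = (0.6584, -0.7054).
Then the next iterate is (u, v)₁ = (-1.3416, 1.2946).
Re-evaluating at (-1.3416, 1.2946): F = (11.065253, 6.390634), so ‖F‖₂ = 12.7781.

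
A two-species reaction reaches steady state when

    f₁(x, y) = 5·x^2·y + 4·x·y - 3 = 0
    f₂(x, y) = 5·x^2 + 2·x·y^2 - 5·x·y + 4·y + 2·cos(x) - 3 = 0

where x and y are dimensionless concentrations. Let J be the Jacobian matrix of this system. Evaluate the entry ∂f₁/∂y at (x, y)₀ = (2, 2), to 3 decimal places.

28.000

∂f₁/∂y = 5·x^2 + 4·x.
At (2, 2) this is 28.000.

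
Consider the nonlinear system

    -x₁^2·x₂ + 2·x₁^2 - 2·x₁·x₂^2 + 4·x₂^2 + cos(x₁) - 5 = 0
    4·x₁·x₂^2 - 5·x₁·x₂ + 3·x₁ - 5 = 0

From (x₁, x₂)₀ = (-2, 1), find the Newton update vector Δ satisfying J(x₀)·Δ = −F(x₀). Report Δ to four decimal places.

(-10.4668, -4.9889)

At (-2, 1): F = (6.583853, -9.0000).
Jacobian J = [[-2·x₁·x₂ + 4·x₁ - 2·x₂^2 - sin(x₁), -x₁^2 - 4·x₁·x₂ + 8·x₂], [4·x₂^2 - 5·x₂ + 3, 8·x₁·x₂ - 5·x₁]].
At the point, J = [[-5.090703, 12.0000], [2.0000, -6.0000]] (det J = 6.544215).
Solving J·Δ = −F gives Δ = (-10.4668, -4.9889).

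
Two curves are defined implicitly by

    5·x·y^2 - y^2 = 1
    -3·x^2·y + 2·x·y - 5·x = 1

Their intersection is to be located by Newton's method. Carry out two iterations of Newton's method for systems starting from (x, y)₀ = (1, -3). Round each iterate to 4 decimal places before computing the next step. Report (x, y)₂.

(-0.8186, 0.7865)

At (1, -3): F = (35.0000, -3.0000).
Jacobian J = [[5·y^2, 10·x·y - 2·y], [-6·x·y + 2·y - 5, -3·x^2 + 2·x]].
At the point, J = [[45.0000, -24.0000], [7.0000, -1.0000]] (det J = 123.0000).
Solving J·Δ = −F gives Δ = (0.8699, 3.0894).
Then the next iterate is (x, y)₁ = (1.8699, 0.0894).
Round to (1.8699, 0.0894) and repeat: F = (-0.933268, -10.952930), J = [[0.039962, 1.492891], [-5.824214, -6.749778]].
Δ = (-2.6885, 0.6971), so (x, y)₂ = (-0.8186, 0.7865).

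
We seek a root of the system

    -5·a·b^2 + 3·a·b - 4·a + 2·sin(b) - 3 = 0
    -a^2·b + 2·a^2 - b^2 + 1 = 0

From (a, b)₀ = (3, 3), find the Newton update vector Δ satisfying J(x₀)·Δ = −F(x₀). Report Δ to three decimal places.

(-4.212, 0.551)

At (3, 3): F = (-122.71776, -17.000).
Jacobian J = [[-5·b^2 + 3·b - 4, -10·a·b + 3·a + 2·cos(b)], [-2·a·b + 4·a, -a^2 - 2·b]].
At the point, J = [[-40.000, -82.97998], [-6.000, -15.000]] (det J = 102.12009).
Solving J·Δ = −F gives Δ = (-4.212, 0.551).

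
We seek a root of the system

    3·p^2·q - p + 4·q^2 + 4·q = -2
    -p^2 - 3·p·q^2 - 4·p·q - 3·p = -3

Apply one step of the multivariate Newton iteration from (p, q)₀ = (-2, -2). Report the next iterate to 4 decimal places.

(-1.4783, -1.2853)

At (-2, -2): F = (-12.0000, 13.0000).
Jacobian J = [[6·p·q - 1, 3·p^2 + 8·q + 4], [-2·p - 3·q^2 - 4·q - 3, -6·p·q - 4·p]].
At the point, J = [[23.0000, 0.0000], [-3.0000, -16.0000]] (det J = -368.0000).
Solving J·Δ = −F gives Δ = (0.5217, 0.7147).
Then the next iterate is (p, q)₁ = (-1.4783, -1.2853).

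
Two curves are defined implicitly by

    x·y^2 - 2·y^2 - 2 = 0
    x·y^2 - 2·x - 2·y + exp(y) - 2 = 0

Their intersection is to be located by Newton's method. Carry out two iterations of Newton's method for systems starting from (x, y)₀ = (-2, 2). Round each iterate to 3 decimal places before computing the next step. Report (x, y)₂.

At (-2, 2): F = (-18.000, -2.61094).
Jacobian J = [[y^2, 2·x·y - 4·y], [y^2 - 2, 2·x·y + exp(y) - 2]].
At the point, J = [[4.000, -16.000], [2.000, -2.61094]] (det J = 21.55622).
Solving J·Δ = −F gives Δ = (-0.242, -1.186).
Then the next iterate is (x, y)₁ = (-2.242, 0.814).
Round to (-2.242, 0.814) and repeat: F = (-4.81073, 1.62738), J = [[0.66260, -6.90598], [-1.33740, -3.39306]].
Δ = (2.400, -0.466), so (x, y)₂ = (0.158, 0.348).

(0.158, 0.348)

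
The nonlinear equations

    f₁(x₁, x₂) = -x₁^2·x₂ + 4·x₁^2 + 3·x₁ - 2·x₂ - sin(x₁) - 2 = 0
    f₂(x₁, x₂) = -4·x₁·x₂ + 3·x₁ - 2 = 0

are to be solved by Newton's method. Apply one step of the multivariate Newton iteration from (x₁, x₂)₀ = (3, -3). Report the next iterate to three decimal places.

(1.870, -0.830)

At (3, -3): F = (75.85888, 43.000).
Jacobian J = [[-2·x₁·x₂ + 8·x₁ - cos(x₁) + 3, -x₁^2 - 2], [-4·x₂ + 3, -4·x₁]].
At the point, J = [[45.98999, -11.000], [15.000, -12.000]] (det J = -386.87991).
Solving J·Δ = −F gives Δ = (-1.130, 2.170).
Then the next iterate is (x₁, x₂)₁ = (1.870, -0.830).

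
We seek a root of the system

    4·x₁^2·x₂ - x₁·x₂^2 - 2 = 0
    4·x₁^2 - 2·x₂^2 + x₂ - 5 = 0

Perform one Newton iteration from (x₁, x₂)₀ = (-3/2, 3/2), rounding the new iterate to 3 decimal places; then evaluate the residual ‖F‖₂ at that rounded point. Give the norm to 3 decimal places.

3.841

At (-3/2, 3/2): F = (14.875, 1.000).
Jacobian J = [[8·x₁·x₂ - x₂^2, 4·x₁^2 - 2·x₁·x₂], [8·x₁, -4·x₂ + 1]].
At the point, J = [[-20.250, 13.500], [-12.000, -5.000]] (det J = 263.250).
Solving J·Δ = −F gives Δ = (0.334, -0.601).
Then the next iterate is (x₁, x₂)₁ = (-1.166, 0.899).
Re-evaluating at (-1.166, 0.899): F = (3.83133, -0.27918), so ‖F‖₂ = 3.841.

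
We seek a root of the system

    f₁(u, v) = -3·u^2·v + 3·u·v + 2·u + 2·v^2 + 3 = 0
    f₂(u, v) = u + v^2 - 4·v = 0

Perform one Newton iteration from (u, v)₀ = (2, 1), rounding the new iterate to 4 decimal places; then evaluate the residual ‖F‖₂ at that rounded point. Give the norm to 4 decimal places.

0.6903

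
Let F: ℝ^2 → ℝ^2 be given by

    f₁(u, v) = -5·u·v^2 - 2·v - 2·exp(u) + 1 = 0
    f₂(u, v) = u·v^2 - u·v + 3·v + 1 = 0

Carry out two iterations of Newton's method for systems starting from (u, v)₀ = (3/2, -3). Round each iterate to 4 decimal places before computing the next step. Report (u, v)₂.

(1.5713, 0.3458)

At (3/2, -3): F = (-69.463378, 10.0000).
Jacobian J = [[-5·v^2 - 2·exp(u), -10·u·v - 2], [v^2 - v, 2·u·v - u + 3]].
At the point, J = [[-53.963378, 43.0000], [12.0000, -7.5000]] (det J = -111.274664).
Solving J·Δ = −F gives Δ = (0.8176, 2.6415).
Then the next iterate is (u, v)₁ = (2.3176, -0.3585).
Round to (2.3176, -0.3585) and repeat: F = (-20.074880, 1.053223), J = [[-20.945175, 6.308596], [0.487022, -0.979319]].
Δ = (-0.7463, 0.7043), so (u, v)₂ = (1.5713, 0.3458).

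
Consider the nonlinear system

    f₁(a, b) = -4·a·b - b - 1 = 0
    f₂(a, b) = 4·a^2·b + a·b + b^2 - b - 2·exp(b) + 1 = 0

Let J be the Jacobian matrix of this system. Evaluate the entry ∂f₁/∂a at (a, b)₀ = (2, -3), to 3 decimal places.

∂f₁/∂a = -4·b.
At (2, -3) this is 12.000.

12.000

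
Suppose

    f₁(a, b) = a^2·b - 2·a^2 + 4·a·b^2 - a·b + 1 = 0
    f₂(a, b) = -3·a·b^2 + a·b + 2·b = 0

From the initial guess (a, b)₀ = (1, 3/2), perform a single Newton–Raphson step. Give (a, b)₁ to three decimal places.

(1.875, 0.359)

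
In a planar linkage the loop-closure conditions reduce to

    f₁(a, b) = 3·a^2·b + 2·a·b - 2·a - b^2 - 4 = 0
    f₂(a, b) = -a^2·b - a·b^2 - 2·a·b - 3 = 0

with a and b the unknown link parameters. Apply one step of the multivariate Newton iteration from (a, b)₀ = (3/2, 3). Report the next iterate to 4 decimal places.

At (3/2, 3): F = (13.2500, -32.2500).
Jacobian J = [[6·a·b + 2·b - 2, 3·a^2 + 2·a - 2·b], [-2·a·b - b^2 - 2·b, -a^2 - 2·a·b - 2·a]].
At the point, J = [[31.0000, 3.7500], [-24.0000, -14.2500]] (det J = -351.7500).
Solving J·Δ = −F gives Δ = (-0.1930, -1.9382).
Then the next iterate is (a, b)₁ = (1.3070, 1.0618).

(1.3070, 1.0618)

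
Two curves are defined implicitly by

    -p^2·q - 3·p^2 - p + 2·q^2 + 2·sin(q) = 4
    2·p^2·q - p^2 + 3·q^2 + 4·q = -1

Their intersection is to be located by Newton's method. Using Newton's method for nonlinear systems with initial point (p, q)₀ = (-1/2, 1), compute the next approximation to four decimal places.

At (-1/2, 1): F = (-0.817058, 8.2500).
Jacobian J = [[-2·p·q - 6·p - 1, -p^2 + 4·q + 2·cos(q)], [4·p·q - 2·p, 2·p^2 + 6·q + 4]].
At the point, J = [[3.0000, 4.830605], [-1.0000, 10.5000]] (det J = 36.330605).
Solving J·Δ = −F gives Δ = (1.3331, -0.6588).
Then the next iterate is (p, q)₁ = (0.8331, 0.3412).

(0.8331, 0.3412)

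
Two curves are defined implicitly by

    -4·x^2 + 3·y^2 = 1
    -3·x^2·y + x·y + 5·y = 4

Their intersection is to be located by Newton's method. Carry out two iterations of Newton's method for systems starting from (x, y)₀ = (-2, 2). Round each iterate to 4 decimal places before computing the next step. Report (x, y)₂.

(-0.8944, 1.1385)

At (-2, 2): F = (-5.0000, -22.0000).
Jacobian J = [[-8·x, 6·y], [-6·x·y + y, -3·x^2 + x + 5]].
At the point, J = [[16.0000, 12.0000], [26.0000, -9.0000]] (det J = -456.0000).
Solving J·Δ = −F gives Δ = (0.6776, -0.4868).
Then the next iterate is (x, y)₁ = (-1.3224, 1.5132).
Round to (-1.3224, 1.5132) and repeat: F = (-1.125644, -6.373644), J = [[10.5792, 9.0792], [13.519534, -1.568625]].
Δ = (0.4280, -0.3747), so (x, y)₂ = (-0.8944, 1.1385).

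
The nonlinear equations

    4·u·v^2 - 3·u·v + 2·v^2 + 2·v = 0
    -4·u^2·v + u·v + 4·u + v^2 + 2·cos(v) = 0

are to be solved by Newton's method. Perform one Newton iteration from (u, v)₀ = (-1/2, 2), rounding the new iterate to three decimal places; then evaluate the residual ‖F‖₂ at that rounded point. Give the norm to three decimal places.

At (-1/2, 2): F = (7.000, -1.83229).
Jacobian J = [[4·v^2 - 3·v, 8·u·v - 3·u + 4·v + 2], [-8·u·v + v + 4, -4·u^2 + u + 2·v - 2·sin(v)]].
At the point, J = [[10.000, 3.500], [14.000, 0.68141]] (det J = -42.18595).
Solving J·Δ = −F gives Δ = (0.265, -2.757).
Then the next iterate is (u, v)₁ = (-0.235, -0.757).
Re-evaluating at (-0.235, -0.757): F = (-1.44025, 1.43196), so ‖F‖₂ = 2.031.

2.031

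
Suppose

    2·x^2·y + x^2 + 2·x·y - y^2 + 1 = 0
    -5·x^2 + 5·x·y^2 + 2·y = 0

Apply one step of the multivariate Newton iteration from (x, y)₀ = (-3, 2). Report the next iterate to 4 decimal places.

At (-3, 2): F = (30.0000, -101.0000).
Jacobian J = [[4·x·y + 2·x + 2·y, 2·x^2 + 2·x - 2·y], [-10·x + 5·y^2, 10·x·y + 2]].
At the point, J = [[-26.0000, 8.0000], [50.0000, -58.0000]] (det J = 1108.0000).
Solving J·Δ = −F gives Δ = (0.8412, -1.0162).
Then the next iterate is (x, y)₁ = (-2.1588, 0.9838).

(-2.1588, 0.9838)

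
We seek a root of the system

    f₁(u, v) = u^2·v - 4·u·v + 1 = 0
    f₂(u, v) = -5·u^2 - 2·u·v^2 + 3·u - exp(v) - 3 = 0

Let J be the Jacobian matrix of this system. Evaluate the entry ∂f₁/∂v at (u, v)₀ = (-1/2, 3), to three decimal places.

∂f₁/∂v = u^2 - 4·u.
At (-1/2, 3) this is 2.250.

2.250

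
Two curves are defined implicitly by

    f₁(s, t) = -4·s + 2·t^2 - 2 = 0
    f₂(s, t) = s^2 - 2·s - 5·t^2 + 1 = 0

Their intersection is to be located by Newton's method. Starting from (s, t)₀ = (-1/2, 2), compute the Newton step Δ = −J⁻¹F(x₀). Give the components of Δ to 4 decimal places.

(0.1731, -0.9135)

At (-1/2, 2): F = (8.0000, -17.7500).
Jacobian J = [[-4, 4·t], [2·s - 2, -10·t]].
At the point, J = [[-4.0000, 8.0000], [-3.0000, -20.0000]] (det J = 104.0000).
Solving J·Δ = −F gives Δ = (0.1731, -0.9135).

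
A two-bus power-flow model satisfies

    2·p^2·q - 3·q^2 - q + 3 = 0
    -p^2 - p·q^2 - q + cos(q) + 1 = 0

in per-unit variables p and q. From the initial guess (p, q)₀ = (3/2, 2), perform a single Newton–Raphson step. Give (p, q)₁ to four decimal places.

(1.0703, 1.1581)

At (3/2, 2): F = (-2.0000, -9.666147).
Jacobian J = [[4·p·q, 2·p^2 - 6·q - 1], [-2·p - q^2, -2·p·q - sin(q) - 1]].
At the point, J = [[12.0000, -8.5000], [-7.0000, -7.909297]] (det J = -154.411569).
Solving J·Δ = −F gives Δ = (-0.4297, -0.8419).
Then the next iterate is (p, q)₁ = (1.0703, 1.1581).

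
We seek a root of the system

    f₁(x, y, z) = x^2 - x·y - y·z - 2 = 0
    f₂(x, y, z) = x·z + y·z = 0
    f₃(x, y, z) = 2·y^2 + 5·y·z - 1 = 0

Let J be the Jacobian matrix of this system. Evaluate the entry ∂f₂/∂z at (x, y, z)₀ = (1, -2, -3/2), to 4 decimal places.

∂f₂/∂z = x + y.
At (1, -2, -3/2) this is -1.0000.

-1.0000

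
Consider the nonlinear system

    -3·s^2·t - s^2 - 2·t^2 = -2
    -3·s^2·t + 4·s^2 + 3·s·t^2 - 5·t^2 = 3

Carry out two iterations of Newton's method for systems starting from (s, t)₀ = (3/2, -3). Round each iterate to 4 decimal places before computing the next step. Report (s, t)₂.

At (3/2, -3): F = (2.0000, 21.7500).
Jacobian J = [[-6·s·t - 2·s, -3·s^2 - 4·t], [-6·s·t + 8·s + 3·t^2, -3·s^2 + 6·s·t - 10·t]].
At the point, J = [[24.0000, 5.2500], [66.0000, -3.7500]] (det J = -436.5000).
Solving J·Δ = −F gives Δ = (-0.2788, 0.8935).
Then the next iterate is (s, t)₁ = (1.2212, -2.1065).
Round to (1.2212, -2.1065) and repeat: F = (1.058442, 6.459710), J = [[12.992347, 3.952012], [38.516374, 1.156265]].
Δ = (-0.1772, 0.3146), so (s, t)₂ = (1.0440, -1.7919).

(1.0440, -1.7919)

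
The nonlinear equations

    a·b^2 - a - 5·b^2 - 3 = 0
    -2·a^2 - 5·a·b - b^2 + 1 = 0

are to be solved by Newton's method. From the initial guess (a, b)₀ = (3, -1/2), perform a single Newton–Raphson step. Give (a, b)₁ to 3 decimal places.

(-0.746, 1.345)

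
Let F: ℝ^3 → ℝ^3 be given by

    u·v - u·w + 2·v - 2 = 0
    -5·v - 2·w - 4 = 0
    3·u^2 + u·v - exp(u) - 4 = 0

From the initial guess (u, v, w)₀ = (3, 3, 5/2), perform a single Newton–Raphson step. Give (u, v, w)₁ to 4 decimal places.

At (3, 3, 5/2): F = (5.5000, -24.0000, 11.914463).
Jacobian J = [[v - w, u + 2, -u], [0, -5, -2], [6·u + v - exp(u), u, 0]].
At the point, J = [[0.5000, 5.0000, -3.0000], [0.0000, -5.0000, -2.0000], [0.914463, 3.0000, 0.0000]] (det J = -19.861577).
Solving J·Δ = −F gives Δ = (-2.4601, -3.2216, -3.9460).
Then the next iterate is (u, v, w)₁ = (0.5399, -0.2216, -1.4460).

(0.5399, -0.2216, -1.4460)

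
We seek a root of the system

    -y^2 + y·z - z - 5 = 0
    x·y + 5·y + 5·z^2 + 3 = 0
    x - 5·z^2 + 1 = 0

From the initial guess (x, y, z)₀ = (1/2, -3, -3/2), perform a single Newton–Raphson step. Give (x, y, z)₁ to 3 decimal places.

(0.911, -0.669, -0.877)

At (1/2, -3, -3/2): F = (-8.000, -2.250, -9.750).
Jacobian J = [[0, -2·y + z, y - 1], [y, x + 5, 10·z], [1, 0, -10·z]].
At the point, J = [[0.000, 4.500, -4.000], [-3.000, 5.500, -15.000], [1.000, 0.000, 15.000]] (det J = 157.000).
Solving J·Δ = −F gives Δ = (0.411, 2.331, 0.623).
Then the next iterate is (x, y, z)₁ = (0.911, -0.669, -0.877).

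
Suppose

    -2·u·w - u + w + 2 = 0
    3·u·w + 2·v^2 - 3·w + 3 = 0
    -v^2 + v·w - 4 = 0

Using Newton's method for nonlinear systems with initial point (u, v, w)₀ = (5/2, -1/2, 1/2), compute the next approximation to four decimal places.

At (5/2, -1/2, 1/2): F = (-2.5000, 5.7500, -4.5000).
Jacobian J = [[-2·w - 1, 0, -2·u + 1], [3·w, 4·v, 3·u - 3], [0, -2·v + w, v]].
At the point, J = [[-2.0000, 0.0000, -4.0000], [1.5000, -2.0000, 4.5000], [0.0000, 1.5000, -0.5000]] (det J = 2.5000).
Solving J·Δ = −F gives Δ = (-6.3500, 3.8500, 2.5500).
Then the next iterate is (u, v, w)₁ = (-3.8500, 3.3500, 3.0500).

(-3.8500, 3.3500, 3.0500)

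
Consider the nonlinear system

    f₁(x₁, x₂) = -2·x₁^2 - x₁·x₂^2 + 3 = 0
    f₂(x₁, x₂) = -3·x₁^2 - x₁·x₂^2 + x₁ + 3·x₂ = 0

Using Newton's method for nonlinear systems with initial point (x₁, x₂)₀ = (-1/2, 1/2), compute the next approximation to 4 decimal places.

(-2.6176, 2.6618)

At (-1/2, 1/2): F = (2.6250, 0.3750).
Jacobian J = [[-4·x₁ - x₂^2, -2·x₁·x₂], [-6·x₁ - x₂^2 + 1, -2·x₁·x₂ + 3]].
At the point, J = [[1.7500, 0.5000], [3.7500, 3.5000]] (det J = 4.2500).
Solving J·Δ = −F gives Δ = (-2.1176, 2.1618).
Then the next iterate is (x₁, x₂)₁ = (-2.6176, 2.6618).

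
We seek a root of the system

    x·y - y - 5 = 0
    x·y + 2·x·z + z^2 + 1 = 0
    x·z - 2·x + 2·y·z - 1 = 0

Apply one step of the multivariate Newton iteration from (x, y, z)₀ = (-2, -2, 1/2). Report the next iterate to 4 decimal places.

(-3.7059, -0.5294, 1.1716)

At (-2, -2, 1/2): F = (1.0000, 3.2500, 0.0000).
Jacobian J = [[y, x - 1, 0], [y + 2·z, x, 2·x + 2·z], [z - 2, 2·z, x + 2·y]].
At the point, J = [[-2.0000, -3.0000, 0.0000], [-1.0000, -2.0000, -3.0000], [-1.5000, 1.0000, -6.0000]] (det J = -25.5000).
Solving J·Δ = −F gives Δ = (-1.7059, 1.4706, 0.6716).
Then the next iterate is (x, y, z)₁ = (-3.7059, -0.5294, 1.1716).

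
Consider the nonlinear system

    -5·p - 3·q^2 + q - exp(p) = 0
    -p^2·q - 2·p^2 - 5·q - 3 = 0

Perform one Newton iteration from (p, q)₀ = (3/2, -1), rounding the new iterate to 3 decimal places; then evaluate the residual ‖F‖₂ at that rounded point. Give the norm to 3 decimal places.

3.423

At (3/2, -1): F = (-15.98169, -0.250).
Jacobian J = [[-exp(p) - 5, -6·q + 1], [-2·p·q - 4·p, -p^2 - 5]].
At the point, J = [[-9.48169, 7.000], [-3.000, -7.250]] (det J = 89.74225).
Solving J·Δ = −F gives Δ = (-1.311, 0.508).
Then the next iterate is (p, q)₁ = (0.189, -0.492).
Re-evaluating at (0.189, -0.492): F = (-3.37123, -0.59387), so ‖F‖₂ = 3.423.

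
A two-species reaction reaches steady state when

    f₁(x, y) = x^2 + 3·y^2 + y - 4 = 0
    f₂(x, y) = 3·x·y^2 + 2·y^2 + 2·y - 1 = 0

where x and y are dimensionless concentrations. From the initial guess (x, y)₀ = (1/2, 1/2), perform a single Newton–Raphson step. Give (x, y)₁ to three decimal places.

(7.400, -0.600)

At (1/2, 1/2): F = (-2.500, 0.875).
Jacobian J = [[2·x, 6·y + 1], [3·y^2, 6·x·y + 4·y + 2]].
At the point, J = [[1.000, 4.000], [0.750, 5.500]] (det J = 2.500).
Solving J·Δ = −F gives Δ = (6.900, -1.100).
Then the next iterate is (x, y)₁ = (7.400, -0.600).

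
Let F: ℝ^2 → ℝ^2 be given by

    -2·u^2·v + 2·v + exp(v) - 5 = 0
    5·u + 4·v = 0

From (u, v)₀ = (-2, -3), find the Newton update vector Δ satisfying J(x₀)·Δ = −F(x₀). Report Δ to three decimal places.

At (-2, -3): F = (13.04979, -22.000).
Jacobian J = [[-4·u·v, -2·u^2 + exp(v) + 2], [5, 4]].
At the point, J = [[-24.000, -5.95021], [5.000, 4.000]] (det J = -66.24894).
Solving J·Δ = −F gives Δ = (-1.188, 6.985).

(-1.188, 6.985)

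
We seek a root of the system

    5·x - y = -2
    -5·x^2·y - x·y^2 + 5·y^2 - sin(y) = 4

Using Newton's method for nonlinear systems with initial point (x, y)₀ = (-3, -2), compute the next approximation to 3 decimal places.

(-0.849, -2.245)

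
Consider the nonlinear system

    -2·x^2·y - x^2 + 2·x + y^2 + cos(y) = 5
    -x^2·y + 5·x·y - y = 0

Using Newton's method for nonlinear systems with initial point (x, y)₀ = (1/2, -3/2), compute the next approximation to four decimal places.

(-0.1157, -2.9554)

At (1/2, -3/2): F = (-1.179263, -1.8750).
Jacobian J = [[-4·x·y - 2·x + 2, -2·x^2 + 2·y - sin(y)], [-2·x·y + 5·y, -x^2 + 5·x - 1]].
At the point, J = [[4.0000, -2.502505], [-6.0000, 1.2500]] (det J = -10.015030).
Solving J·Δ = −F gives Δ = (-0.6157, -1.4554).
Then the next iterate is (x, y)₁ = (-0.1157, -2.9554).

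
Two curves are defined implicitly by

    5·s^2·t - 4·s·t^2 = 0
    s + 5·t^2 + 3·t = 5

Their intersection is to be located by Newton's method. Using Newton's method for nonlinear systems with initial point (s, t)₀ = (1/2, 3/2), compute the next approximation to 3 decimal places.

(0.778, 0.860)

At (1/2, 3/2): F = (-2.625, 11.250).
Jacobian J = [[10·s·t - 4·t^2, 5·s^2 - 8·s·t], [1, 10·t + 3]].
At the point, J = [[-1.500, -4.750], [1.000, 18.000]] (det J = -22.250).
Solving J·Δ = −F gives Δ = (0.278, -0.640).
Then the next iterate is (s, t)₁ = (0.778, 0.860).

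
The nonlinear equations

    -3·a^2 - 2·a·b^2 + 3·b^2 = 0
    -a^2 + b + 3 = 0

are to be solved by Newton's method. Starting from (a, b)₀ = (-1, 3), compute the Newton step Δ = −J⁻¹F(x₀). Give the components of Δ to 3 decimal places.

(-1.500, -2.000)

At (-1, 3): F = (42.000, 5.000).
Jacobian J = [[-6·a - 2·b^2, -4·a·b + 6·b], [-2·a, 1]].
At the point, J = [[-12.000, 30.000], [2.000, 1.000]] (det J = -72.000).
Solving J·Δ = −F gives Δ = (-1.500, -2.000).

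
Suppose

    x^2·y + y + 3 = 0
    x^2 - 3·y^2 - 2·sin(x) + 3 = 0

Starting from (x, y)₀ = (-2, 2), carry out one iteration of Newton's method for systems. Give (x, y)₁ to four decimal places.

(-0.7474, 1.4042)

At (-2, 2): F = (13.0000, -3.181405).
Jacobian J = [[2·x·y, x^2 + 1], [2·x - 2·cos(x), -6·y]].
At the point, J = [[-8.0000, 5.0000], [-3.167706, -12.0000]] (det J = 111.838532).
Solving J·Δ = −F gives Δ = (1.2526, -0.5958).
Then the next iterate is (x, y)₁ = (-0.7474, 1.4042).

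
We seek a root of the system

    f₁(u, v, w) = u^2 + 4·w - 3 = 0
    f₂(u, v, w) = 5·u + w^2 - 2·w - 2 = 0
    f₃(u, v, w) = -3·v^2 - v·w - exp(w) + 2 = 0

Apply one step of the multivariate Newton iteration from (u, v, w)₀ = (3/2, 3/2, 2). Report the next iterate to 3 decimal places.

At (3/2, 3/2, 2): F = (7.250, 5.500, -15.13906).
Jacobian J = [[2·u, 0, 4], [5, 0, 2·w - 2], [0, -6·v - w, -v - exp(w)]].
At the point, J = [[3.000, 0.000, 4.000], [5.000, 0.000, 2.000], [0.000, -11.000, -8.88906]] (det J = -154.000).
Solving J·Δ = −F gives Δ = (-0.536, -0.236, -1.411).
Then the next iterate is (u, v, w)₁ = (0.964, 1.264, 0.589).

(0.964, 1.264, 0.589)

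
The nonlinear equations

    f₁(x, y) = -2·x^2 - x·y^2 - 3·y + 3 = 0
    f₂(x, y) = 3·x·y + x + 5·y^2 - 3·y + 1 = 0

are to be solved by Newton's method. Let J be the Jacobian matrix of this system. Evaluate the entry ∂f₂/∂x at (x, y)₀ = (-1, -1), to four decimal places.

-2.0000

∂f₂/∂x = 3·y + 1.
At (-1, -1) this is -2.0000.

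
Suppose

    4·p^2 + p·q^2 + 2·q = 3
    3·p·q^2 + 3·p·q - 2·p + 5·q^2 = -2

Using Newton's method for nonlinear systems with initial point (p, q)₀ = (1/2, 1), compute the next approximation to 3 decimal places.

(0.826, 0.289)

At (1/2, 1): F = (0.500, 9.000).
Jacobian J = [[8·p + q^2, 2·p·q + 2], [3·q^2 + 3·q - 2, 6·p·q + 3·p + 10·q]].
At the point, J = [[5.000, 3.000], [4.000, 14.500]] (det J = 60.500).
Solving J·Δ = −F gives Δ = (0.326, -0.711).
Then the next iterate is (p, q)₁ = (0.826, 0.289).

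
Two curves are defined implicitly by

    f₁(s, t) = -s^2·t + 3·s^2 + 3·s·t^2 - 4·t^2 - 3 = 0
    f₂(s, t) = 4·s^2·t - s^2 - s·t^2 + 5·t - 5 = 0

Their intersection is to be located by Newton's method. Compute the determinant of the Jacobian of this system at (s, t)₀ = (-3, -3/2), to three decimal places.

-1840.500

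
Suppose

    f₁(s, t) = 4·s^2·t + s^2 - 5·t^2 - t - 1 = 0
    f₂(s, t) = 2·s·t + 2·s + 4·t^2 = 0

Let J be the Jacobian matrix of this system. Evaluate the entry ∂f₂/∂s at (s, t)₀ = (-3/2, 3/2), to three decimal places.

5.000

∂f₂/∂s = 2·t + 2.
At (-3/2, 3/2) this is 5.000.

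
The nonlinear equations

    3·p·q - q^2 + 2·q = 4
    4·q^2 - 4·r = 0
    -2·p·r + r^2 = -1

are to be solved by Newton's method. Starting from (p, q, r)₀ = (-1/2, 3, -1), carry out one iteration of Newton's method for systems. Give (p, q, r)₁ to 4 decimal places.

At (-1/2, 3, -1): F = (-11.5000, 40.0000, 1.0000).
Jacobian J = [[3·q, 3·p - 2·q + 2, 0], [0, 8·q, -4], [-2·r, 0, -2·p + 2·r]].
At the point, J = [[9.0000, -5.5000, 0.0000], [0.0000, 24.0000, -4.0000], [2.0000, 0.0000, -1.0000]] (det J = -172.0000).
Solving J·Δ = −F gives Δ = (0.4535, -1.3488, 1.9070).
Then the next iterate is (p, q, r)₁ = (-0.0465, 1.6512, 0.9070).

(-0.0465, 1.6512, 0.9070)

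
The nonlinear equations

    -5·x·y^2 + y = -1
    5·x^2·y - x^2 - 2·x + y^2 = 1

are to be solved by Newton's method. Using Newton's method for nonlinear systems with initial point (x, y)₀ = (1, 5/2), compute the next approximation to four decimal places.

(0.6005, 1.8639)

At (1, 5/2): F = (-27.7500, 14.7500).
Jacobian J = [[-5·y^2, -10·x·y + 1], [10·x·y - 2·x - 2, 5·x^2 + 2·y]].
At the point, J = [[-31.2500, -24.0000], [21.0000, 10.0000]] (det J = 191.5000).
Solving J·Δ = −F gives Δ = (-0.3995, -0.6361).
Then the next iterate is (x, y)₁ = (0.6005, 1.8639).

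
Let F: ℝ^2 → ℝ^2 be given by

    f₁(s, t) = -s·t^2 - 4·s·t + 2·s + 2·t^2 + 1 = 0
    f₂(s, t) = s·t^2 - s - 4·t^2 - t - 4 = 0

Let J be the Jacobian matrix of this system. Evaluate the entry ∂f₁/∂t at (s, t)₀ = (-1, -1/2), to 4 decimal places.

∂f₁/∂t = -2·s·t - 4·s + 4·t.
At (-1, -1/2) this is 1.0000.

1.0000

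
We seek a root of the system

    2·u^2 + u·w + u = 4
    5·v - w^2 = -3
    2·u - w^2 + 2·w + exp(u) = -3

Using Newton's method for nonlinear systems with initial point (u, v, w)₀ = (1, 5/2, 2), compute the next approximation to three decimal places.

At (1, 5/2, 2): F = (1.000, 11.500, 7.71828).
Jacobian J = [[4·u + w + 1, 0, u], [0, 5, -2·w], [exp(u) + 2, 0, -2·w + 2]].
At the point, J = [[7.000, 0.000, 1.000], [0.000, 5.000, -4.000], [4.71828, 0.000, -2.000]] (det J = -93.59141).
Solving J·Δ = −F gives Δ = (-0.519, -0.193, 2.634).
Then the next iterate is (u, v, w)₁ = (0.481, 2.307, 4.634).

(0.481, 2.307, 4.634)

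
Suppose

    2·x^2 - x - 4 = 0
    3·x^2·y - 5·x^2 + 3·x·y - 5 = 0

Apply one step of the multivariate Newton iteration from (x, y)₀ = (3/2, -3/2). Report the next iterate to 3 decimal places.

(1.700, 2.031)

At (3/2, -3/2): F = (-1.000, -33.125).
Jacobian J = [[4·x - 1, 0], [6·x·y - 10·x + 3·y, 3·x^2 + 3·x]].
At the point, J = [[5.000, 0.000], [-33.000, 11.250]] (det J = 56.250).
Solving J·Δ = −F gives Δ = (0.200, 3.531).
Then the next iterate is (x, y)₁ = (1.700, 2.031).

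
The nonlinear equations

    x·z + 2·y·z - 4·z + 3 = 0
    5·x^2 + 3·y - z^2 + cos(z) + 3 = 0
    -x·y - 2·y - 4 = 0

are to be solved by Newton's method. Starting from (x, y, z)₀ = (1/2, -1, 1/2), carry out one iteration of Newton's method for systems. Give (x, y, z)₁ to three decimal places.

At (1/2, -1, 1/2): F = (0.250, 1.87758, -1.500).
Jacobian J = [[z, 2·z, x + 2·y - 4], [10·x, 3, -2·z - sin(z)], [-y, -x - 2, 0]].
At the point, J = [[0.500, 1.000, -5.500], [5.000, 3.000, -1.47943], [1.000, -2.500, 0.000]] (det J = 81.92129).
Solving J·Δ = −F gives Δ = (-0.029, -0.612, -0.068).
Then the next iterate is (x, y, z)₁ = (0.471, -1.612, 0.432).

(0.471, -1.612, 0.432)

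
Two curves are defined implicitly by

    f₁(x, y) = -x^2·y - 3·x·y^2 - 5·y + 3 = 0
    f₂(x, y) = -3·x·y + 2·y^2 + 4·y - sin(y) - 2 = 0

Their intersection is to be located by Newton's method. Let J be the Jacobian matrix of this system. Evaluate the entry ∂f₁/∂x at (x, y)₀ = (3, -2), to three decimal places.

0.000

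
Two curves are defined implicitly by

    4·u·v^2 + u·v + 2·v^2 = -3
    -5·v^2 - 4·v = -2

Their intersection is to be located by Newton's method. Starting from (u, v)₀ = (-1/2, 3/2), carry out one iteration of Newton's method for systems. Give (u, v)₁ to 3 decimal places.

At (-1/2, 3/2): F = (2.250, -15.250).
Jacobian J = [[4·v^2 + v, 8·u·v + u + 4·v], [0, -10·v - 4]].
At the point, J = [[10.500, -0.500], [0.000, -19.000]] (det J = -199.500).
Solving J·Δ = −F gives Δ = (-0.253, -0.803).
Then the next iterate is (u, v)₁ = (-0.753, 0.697).

(-0.753, 0.697)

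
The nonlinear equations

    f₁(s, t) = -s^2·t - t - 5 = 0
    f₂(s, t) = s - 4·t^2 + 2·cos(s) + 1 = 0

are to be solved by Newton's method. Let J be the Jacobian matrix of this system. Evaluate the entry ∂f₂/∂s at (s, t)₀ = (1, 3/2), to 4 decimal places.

∂f₂/∂s = -2·sin(s) + 1.
At (1, 3/2) this is -0.6829.

-0.6829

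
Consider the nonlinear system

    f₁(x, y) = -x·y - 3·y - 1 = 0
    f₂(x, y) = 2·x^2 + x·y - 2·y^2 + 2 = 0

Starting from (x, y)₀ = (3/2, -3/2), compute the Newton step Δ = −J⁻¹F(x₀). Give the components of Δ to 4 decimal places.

At (3/2, -3/2): F = (5.7500, -0.2500).
Jacobian J = [[-y, -x - 3], [4·x + y, x - 4·y]].
At the point, J = [[1.5000, -4.5000], [4.5000, 7.5000]] (det J = 31.5000).
Solving J·Δ = −F gives Δ = (-1.3333, 0.8333).

(-1.3333, 0.8333)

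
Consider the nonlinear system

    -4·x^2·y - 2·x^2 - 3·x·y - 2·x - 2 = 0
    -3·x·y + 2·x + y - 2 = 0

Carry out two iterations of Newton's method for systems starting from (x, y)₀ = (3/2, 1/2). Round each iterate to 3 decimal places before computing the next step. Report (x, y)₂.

(0.513, -0.713)

At (3/2, 1/2): F = (-16.250, -0.750).
Jacobian J = [[-8·x·y - 4·x - 3·y - 2, -4·x^2 - 3·x], [-3·y + 2, -3·x + 1]].
At the point, J = [[-15.500, -13.500], [0.500, -3.500]] (det J = 61.000).
Solving J·Δ = −F gives Δ = (-0.766, -0.324).
Then the next iterate is (x, y)₁ = (0.734, 0.176).
Round to (0.734, 0.176) and repeat: F = (-5.31235, -0.74355), J = [[-6.49747, -4.35702], [1.472, -1.202]].
Δ = (-0.221, -0.889), so (x, y)₂ = (0.513, -0.713).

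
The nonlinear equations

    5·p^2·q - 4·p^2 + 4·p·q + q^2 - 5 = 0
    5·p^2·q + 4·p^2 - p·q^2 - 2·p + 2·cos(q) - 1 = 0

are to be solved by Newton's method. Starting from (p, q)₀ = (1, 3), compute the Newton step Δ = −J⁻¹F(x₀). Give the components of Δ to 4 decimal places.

(-0.2450, -1.2446)

At (1, 3): F = (27.0000, 5.020015).
Jacobian J = [[10·p·q - 8·p + 4·q, 5·p^2 + 4·p + 2·q], [10·p·q + 8·p - q^2 - 2, 5·p^2 - 2·p·q - 2·sin(q)]].
At the point, J = [[34.0000, 15.0000], [27.0000, -1.282240]] (det J = -448.596161).
Solving J·Δ = −F gives Δ = (-0.2450, -1.2446).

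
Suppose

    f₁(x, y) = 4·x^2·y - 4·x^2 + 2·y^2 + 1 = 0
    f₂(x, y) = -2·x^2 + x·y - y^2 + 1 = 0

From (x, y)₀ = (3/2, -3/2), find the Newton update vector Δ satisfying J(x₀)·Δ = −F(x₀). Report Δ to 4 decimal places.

At (3/2, -3/2): F = (-17.0000, -8.0000).
Jacobian J = [[8·x·y - 8·x, 4·x^2 + 4·y], [-4·x + y, x - 2·y]].
At the point, J = [[-30.0000, 3.0000], [-7.5000, 4.5000]] (det J = -112.5000).
Solving J·Δ = −F gives Δ = (-0.4667, 1.0000).

(-0.4667, 1.0000)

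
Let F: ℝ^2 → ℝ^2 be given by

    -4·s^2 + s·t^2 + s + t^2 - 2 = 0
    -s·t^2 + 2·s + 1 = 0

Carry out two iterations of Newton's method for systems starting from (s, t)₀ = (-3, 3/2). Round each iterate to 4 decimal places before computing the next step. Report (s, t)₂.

At (-3, 3/2): F = (-45.5000, 1.7500).
Jacobian J = [[-8·s + t^2 + 1, 2·s·t + 2·t], [-t^2 + 2, -2·s·t]].
At the point, J = [[27.2500, -6.0000], [-0.2500, 9.0000]] (det J = 243.7500).
Solving J·Δ = −F gives Δ = (1.6369, -0.1490).
Then the next iterate is (s, t)₁ = (-1.3631, 1.3510).
Round to (-1.3631, 1.3510) and repeat: F = (-11.457997, 0.761731), J = [[13.730001, -0.981096], [0.174799, 3.683096]].
Δ = (0.8170, -0.2456), so (s, t)₂ = (-0.5461, 1.1054).

(-0.5461, 1.1054)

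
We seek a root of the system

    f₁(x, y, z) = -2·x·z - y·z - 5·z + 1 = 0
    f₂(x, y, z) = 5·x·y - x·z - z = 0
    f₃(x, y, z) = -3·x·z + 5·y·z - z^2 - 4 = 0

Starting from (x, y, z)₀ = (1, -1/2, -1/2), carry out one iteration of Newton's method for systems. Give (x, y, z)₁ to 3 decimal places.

At (1, -1/2, -1/2): F = (4.250, -1.500, -1.500).
Jacobian J = [[-2·z, -z, -2·x - y - 5], [5·y - z, 5·x, -x - 1], [-3·z, 5·z, -3·x + 5·y - 2·z]].
At the point, J = [[1.000, 0.500, -6.500], [-2.000, 5.000, -2.000], [1.500, -2.500, -4.500]] (det J = -17.250).
Solving J·Δ = −F gives Δ = (-11.123, -4.717, -1.420).
Then the next iterate is (x, y, z)₁ = (-10.123, -5.217, -1.920).

(-10.123, -5.217, -1.920)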